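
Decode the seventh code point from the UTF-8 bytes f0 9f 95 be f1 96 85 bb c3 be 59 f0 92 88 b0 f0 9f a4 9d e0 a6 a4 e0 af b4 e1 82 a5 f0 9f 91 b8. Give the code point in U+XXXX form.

Offset 0: leading byte 0xF0 = 11110000 → 4-byte char #1 = F0 9F 95 BE.
Offset 4: leading byte 0xF1 = 11110001 → 4-byte char #2 = F1 96 85 BB.
Offset 8: leading byte 0xC3 = 11000011 → 2-byte char #3 = C3 BE.
Offset 10: leading byte 0x59 = 01011001 → 1-byte char #4 = 59.
Offset 11: leading byte 0xF0 = 11110000 → 4-byte char #5 = F0 92 88 B0.
Offset 15: leading byte 0xF0 = 11110000 → 4-byte char #6 = F0 9F A4 9D.
Offset 19: leading byte 0xE0 = 11100000 → 3-byte char #7 = E0 A6 A4.
Leading byte 0xE0 = 11100000 matches 1110xxxx → 3-byte sequence.
Byte 1: 0xE0 = 11100000, payload 0000 (4 bits).
Byte 2: 0xA6 = 10100110 (10xxxxxx ✓), payload 100110.
Byte 3: 0xA4 = 10100100 (10xxxxxx ✓), payload 100100.
Concatenate: 0000100110100100 = 0x9A4 (16 bits → U+09A4).

U+09A4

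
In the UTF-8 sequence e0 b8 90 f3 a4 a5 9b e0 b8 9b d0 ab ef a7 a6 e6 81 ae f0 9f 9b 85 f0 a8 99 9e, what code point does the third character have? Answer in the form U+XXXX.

Offset 0: leading byte 0xE0 = 11100000 → 3-byte char #1 = E0 B8 90.
Offset 3: leading byte 0xF3 = 11110011 → 4-byte char #2 = F3 A4 A5 9B.
Offset 7: leading byte 0xE0 = 11100000 → 3-byte char #3 = E0 B8 9B.
Leading byte 0xE0 = 11100000 matches 1110xxxx → 3-byte sequence.
Byte 1: 0xE0 = 11100000, payload 0000 (4 bits).
Byte 2: 0xB8 = 10111000 (10xxxxxx ✓), payload 111000.
Byte 3: 0x9B = 10011011 (10xxxxxx ✓), payload 011011.
Concatenate: 0000111000011011 = 0xE1B (16 bits → U+0E1B).

U+0E1B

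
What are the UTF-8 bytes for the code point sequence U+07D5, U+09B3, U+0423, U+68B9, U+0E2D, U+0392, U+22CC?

U+07D5: 2-byte form → DF 95.
U+09B3: 3-byte form → E0 A6 B3.
U+0423: 2-byte form → D0 A3.
U+68B9: 3-byte form → E6 A2 B9.
U+0E2D: 3-byte form → E0 B8 AD.
U+0392: 2-byte form → CE 92.
U+22CC: 3-byte form → E2 8B 8C.
Concatenated (18 bytes): DF 95 E0 A6 B3 D0 A3 E6 A2 B9 E0 B8 AD CE 92 E2 8B 8C.

DF 95 E0 A6 B3 D0 A3 E6 A2 B9 E0 B8 AD CE 92 E2 8B 8C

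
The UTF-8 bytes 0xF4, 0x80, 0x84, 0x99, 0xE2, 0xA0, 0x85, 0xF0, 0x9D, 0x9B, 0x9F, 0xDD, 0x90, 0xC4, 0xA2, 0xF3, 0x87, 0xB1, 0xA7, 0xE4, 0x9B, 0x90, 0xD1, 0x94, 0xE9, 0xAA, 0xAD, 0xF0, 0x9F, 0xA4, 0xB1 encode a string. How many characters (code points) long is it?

10

Byte at offset 0: 0xF4 = 11110100 → 4-byte char (#1). Advance 4.
Byte at offset 4: 0xE2 = 11100010 → 3-byte char (#2). Advance 3.
Byte at offset 7: 0xF0 = 11110000 → 4-byte char (#3). Advance 4.
Byte at offset 11: 0xDD = 11011101 → 2-byte char (#4). Advance 2.
Byte at offset 13: 0xC4 = 11000100 → 2-byte char (#5). Advance 2.
Byte at offset 15: 0xF3 = 11110011 → 4-byte char (#6). Advance 4.
Byte at offset 19: 0xE4 = 11100100 → 3-byte char (#7). Advance 3.
Byte at offset 22: 0xD1 = 11010001 → 2-byte char (#8). Advance 2.
Byte at offset 24: 0xE9 = 11101001 → 3-byte char (#9). Advance 3.
Byte at offset 27: 0xF0 = 11110000 → 4-byte char (#10). Advance 4.
Reached end at offset 31 after 10 code points.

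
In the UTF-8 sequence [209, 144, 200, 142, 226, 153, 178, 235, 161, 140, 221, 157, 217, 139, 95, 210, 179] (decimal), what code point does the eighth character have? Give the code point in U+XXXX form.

U+04B3

Offset 0: leading byte 0xD1 = 11010001 → 2-byte char #1 = D1 90.
Offset 2: leading byte 0xC8 = 11001000 → 2-byte char #2 = C8 8E.
Offset 4: leading byte 0xE2 = 11100010 → 3-byte char #3 = E2 99 B2.
Offset 7: leading byte 0xEB = 11101011 → 3-byte char #4 = EB A1 8C.
Offset 10: leading byte 0xDD = 11011101 → 2-byte char #5 = DD 9D.
Offset 12: leading byte 0xD9 = 11011001 → 2-byte char #6 = D9 8B.
Offset 14: leading byte 0x5F = 01011111 → 1-byte char #7 = 5F.
Offset 15: leading byte 0xD2 = 11010010 → 2-byte char #8 = D2 B3.
Leading byte 0xD2 = 11010010 matches 110xxxxx → 2-byte sequence.
Byte 1: 0xD2 = 11010010, payload 10010 (5 bits).
Byte 2: 0xB3 = 10110011 (10xxxxxx ✓), payload 110011.
Concatenate: 10010110011 = 0x4B3 (11 bits → U+04B3).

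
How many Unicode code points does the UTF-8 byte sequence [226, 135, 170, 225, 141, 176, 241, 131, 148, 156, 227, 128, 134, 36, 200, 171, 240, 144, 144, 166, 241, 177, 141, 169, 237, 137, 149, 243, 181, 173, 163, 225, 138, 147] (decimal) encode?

11

Byte at offset 0: 0xE2 = 11100010 → 3-byte char (#1). Advance 3.
Byte at offset 3: 0xE1 = 11100001 → 3-byte char (#2). Advance 3.
Byte at offset 6: 0xF1 = 11110001 → 4-byte char (#3). Advance 4.
Byte at offset 10: 0xE3 = 11100011 → 3-byte char (#4). Advance 3.
Byte at offset 13: 0x24 = 00100100 → 1-byte char (#5). Advance 1.
Byte at offset 14: 0xC8 = 11001000 → 2-byte char (#6). Advance 2.
Byte at offset 16: 0xF0 = 11110000 → 4-byte char (#7). Advance 4.
Byte at offset 20: 0xF1 = 11110001 → 4-byte char (#8). Advance 4.
Byte at offset 24: 0xED = 11101101 → 3-byte char (#9). Advance 3.
Byte at offset 27: 0xF3 = 11110011 → 4-byte char (#10). Advance 4.
Byte at offset 31: 0xE1 = 11100001 → 3-byte char (#11). Advance 3.
Reached end at offset 34 after 11 code points.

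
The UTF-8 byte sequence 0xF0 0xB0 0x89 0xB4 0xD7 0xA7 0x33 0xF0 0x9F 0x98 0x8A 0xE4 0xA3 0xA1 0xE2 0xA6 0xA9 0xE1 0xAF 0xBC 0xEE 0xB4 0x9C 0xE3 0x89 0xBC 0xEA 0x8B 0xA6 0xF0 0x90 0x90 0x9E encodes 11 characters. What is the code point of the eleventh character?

U+1041E

Offset 0: leading byte 0xF0 = 11110000 → 4-byte char #1 = F0 B0 89 B4.
Offset 4: leading byte 0xD7 = 11010111 → 2-byte char #2 = D7 A7.
Offset 6: leading byte 0x33 = 00110011 → 1-byte char #3 = 33.
Offset 7: leading byte 0xF0 = 11110000 → 4-byte char #4 = F0 9F 98 8A.
Offset 11: leading byte 0xE4 = 11100100 → 3-byte char #5 = E4 A3 A1.
Offset 14: leading byte 0xE2 = 11100010 → 3-byte char #6 = E2 A6 A9.
Offset 17: leading byte 0xE1 = 11100001 → 3-byte char #7 = E1 AF BC.
Offset 20: leading byte 0xEE = 11101110 → 3-byte char #8 = EE B4 9C.
Offset 23: leading byte 0xE3 = 11100011 → 3-byte char #9 = E3 89 BC.
Offset 26: leading byte 0xEA = 11101010 → 3-byte char #10 = EA 8B A6.
Offset 29: leading byte 0xF0 = 11110000 → 4-byte char #11 = F0 90 90 9E.
Leading byte 0xF0 = 11110000 matches 11110xxx → 4-byte sequence.
Byte 1: 0xF0 = 11110000, payload 000 (3 bits).
Byte 2: 0x90 = 10010000 (10xxxxxx ✓), payload 010000.
Byte 3: 0x90 = 10010000 (10xxxxxx ✓), payload 010000.
Byte 4: 0x9E = 10011110 (10xxxxxx ✓), payload 011110.
Concatenate: 000010000010000011110 = 0x1041E (21 bits → U+1041E).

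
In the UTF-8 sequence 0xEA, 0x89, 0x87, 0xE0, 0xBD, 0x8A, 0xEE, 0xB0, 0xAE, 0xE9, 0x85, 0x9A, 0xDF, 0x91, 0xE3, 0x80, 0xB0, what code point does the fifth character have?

Offset 0: leading byte 0xEA = 11101010 → 3-byte char #1 = EA 89 87.
Offset 3: leading byte 0xE0 = 11100000 → 3-byte char #2 = E0 BD 8A.
Offset 6: leading byte 0xEE = 11101110 → 3-byte char #3 = EE B0 AE.
Offset 9: leading byte 0xE9 = 11101001 → 3-byte char #4 = E9 85 9A.
Offset 12: leading byte 0xDF = 11011111 → 2-byte char #5 = DF 91.
Leading byte 0xDF = 11011111 matches 110xxxxx → 2-byte sequence.
Byte 1: 0xDF = 11011111, payload 11111 (5 bits).
Byte 2: 0x91 = 10010001 (10xxxxxx ✓), payload 010001.
Concatenate: 11111010001 = 0x7D1 (11 bits → U+07D1).

U+07D1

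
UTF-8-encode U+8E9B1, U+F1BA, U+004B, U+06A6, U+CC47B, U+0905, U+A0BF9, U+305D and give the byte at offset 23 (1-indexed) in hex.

0x81

1-indexed offset 23 is 0-indexed offset 22.
U+8E9B1 → 4-byte form F2 8E A6 B1 at offsets 0–3.
U+F1BA → 3-byte form EF 86 BA at offsets 4–6.
U+004B → 1-byte form 4B at offsets 7–7.
U+06A6 → 2-byte form DA A6 at offsets 8–9.
U+CC47B → 4-byte form F3 8C 91 BB at offsets 10–13.
U+0905 → 3-byte form E0 A4 85 at offsets 14–16.
U+A0BF9 → 4-byte form F2 A0 AF B9 at offsets 17–20.
U+305D → 3-byte form E3 81 9D at offsets 21–23.
Offset 22 falls in char 8's range; it's byte 2 of E3 81 9D = 0x81.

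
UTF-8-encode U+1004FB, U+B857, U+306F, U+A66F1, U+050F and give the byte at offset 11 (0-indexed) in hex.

0xA6

U+1004FB → 4-byte form F4 80 93 BB at offsets 0–3.
U+B857 → 3-byte form EB A1 97 at offsets 4–6.
U+306F → 3-byte form E3 81 AF at offsets 7–9.
U+A66F1 → 4-byte form F2 A6 9B B1 at offsets 10–13.
Offset 11 falls in char 4's range; it's byte 2 of F2 A6 9B B1 = 0xA6.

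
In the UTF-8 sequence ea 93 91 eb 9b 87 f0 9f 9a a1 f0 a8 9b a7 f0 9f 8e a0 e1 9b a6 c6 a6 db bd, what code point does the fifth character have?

Offset 0: leading byte 0xEA = 11101010 → 3-byte char #1 = EA 93 91.
Offset 3: leading byte 0xEB = 11101011 → 3-byte char #2 = EB 9B 87.
Offset 6: leading byte 0xF0 = 11110000 → 4-byte char #3 = F0 9F 9A A1.
Offset 10: leading byte 0xF0 = 11110000 → 4-byte char #4 = F0 A8 9B A7.
Offset 14: leading byte 0xF0 = 11110000 → 4-byte char #5 = F0 9F 8E A0.
Leading byte 0xF0 = 11110000 matches 11110xxx → 4-byte sequence.
Byte 1: 0xF0 = 11110000, payload 000 (3 bits).
Byte 2: 0x9F = 10011111 (10xxxxxx ✓), payload 011111.
Byte 3: 0x8E = 10001110 (10xxxxxx ✓), payload 001110.
Byte 4: 0xA0 = 10100000 (10xxxxxx ✓), payload 100000.
Concatenate: 000011111001110100000 = 0x1F3A0 (21 bits → U+1F3A0).

U+1F3A0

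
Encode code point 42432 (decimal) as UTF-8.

EA 97 80

U+A5C0 = 0xA5C0 = 42432 decimal. In range U+0800–U+FFFF → 3-byte form: 1110xxxx 10xxxxxx 10xxxxxx.
Binary (16 bits): 1010010111000000.
Split 4+6+6: 1010 | 010111 | 000000.
Byte 1: 11101010 = 0xEA.
Byte 2: 10010111 = 0x97.
Byte 3: 10000000 = 0x80.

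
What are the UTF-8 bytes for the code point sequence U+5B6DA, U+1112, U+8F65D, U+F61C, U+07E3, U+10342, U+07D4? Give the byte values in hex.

U+5B6DA: 4-byte form → F1 9B 9B 9A.
U+1112: 3-byte form → E1 84 92.
U+8F65D: 4-byte form → F2 8F 99 9D.
U+F61C: 3-byte form → EF 98 9C.
U+07E3: 2-byte form → DF A3.
U+10342: 4-byte form → F0 90 8D 82.
U+07D4: 2-byte form → DF 94.
Concatenated (22 bytes): F1 9B 9B 9A E1 84 92 F2 8F 99 9D EF 98 9C DF A3 F0 90 8D 82 DF 94.

F1 9B 9B 9A E1 84 92 F2 8F 99 9D EF 98 9C DF A3 F0 90 8D 82 DF 94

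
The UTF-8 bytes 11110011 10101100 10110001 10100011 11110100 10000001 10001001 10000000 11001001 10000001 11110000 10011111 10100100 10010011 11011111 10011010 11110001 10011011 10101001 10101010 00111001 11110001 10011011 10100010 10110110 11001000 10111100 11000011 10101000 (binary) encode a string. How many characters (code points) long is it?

Byte at offset 0: 0xF3 = 11110011 → 4-byte char (#1). Advance 4.
Byte at offset 4: 0xF4 = 11110100 → 4-byte char (#2). Advance 4.
Byte at offset 8: 0xC9 = 11001001 → 2-byte char (#3). Advance 2.
Byte at offset 10: 0xF0 = 11110000 → 4-byte char (#4). Advance 4.
Byte at offset 14: 0xDF = 11011111 → 2-byte char (#5). Advance 2.
Byte at offset 16: 0xF1 = 11110001 → 4-byte char (#6). Advance 4.
Byte at offset 20: 0x39 = 00111001 → 1-byte char (#7). Advance 1.
Byte at offset 21: 0xF1 = 11110001 → 4-byte char (#8). Advance 4.
Byte at offset 25: 0xC8 = 11001000 → 2-byte char (#9). Advance 2.
Byte at offset 27: 0xC3 = 11000011 → 2-byte char (#10). Advance 2.
Reached end at offset 29 after 10 code points.

10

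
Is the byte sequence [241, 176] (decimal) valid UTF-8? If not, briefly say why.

invalid (sequence truncated)

Leading byte 0xF1 = 11110001 → 4-byte form, but only 2 bytes are present.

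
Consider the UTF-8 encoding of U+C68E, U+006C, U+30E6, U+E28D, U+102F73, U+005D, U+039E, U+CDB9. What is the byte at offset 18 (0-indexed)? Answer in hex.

U+C68E → 3-byte form EC 9A 8E at offsets 0–2.
U+006C → 1-byte form 6C at offsets 3–3.
U+30E6 → 3-byte form E3 83 A6 at offsets 4–6.
U+E28D → 3-byte form EE 8A 8D at offsets 7–9.
U+102F73 → 4-byte form F4 82 BD B3 at offsets 10–13.
U+005D → 1-byte form 5D at offsets 14–14.
U+039E → 2-byte form CE 9E at offsets 15–16.
U+CDB9 → 3-byte form EC B6 B9 at offsets 17–19.
Offset 18 falls in char 8's range; it's byte 2 of EC B6 B9 = 0xB6.

0xB6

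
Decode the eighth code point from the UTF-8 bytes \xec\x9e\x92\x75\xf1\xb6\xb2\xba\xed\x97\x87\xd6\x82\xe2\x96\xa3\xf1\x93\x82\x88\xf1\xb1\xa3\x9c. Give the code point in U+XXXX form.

Offset 0: leading byte 0xEC = 11101100 → 3-byte char #1 = EC 9E 92.
Offset 3: leading byte 0x75 = 01110101 → 1-byte char #2 = 75.
Offset 4: leading byte 0xF1 = 11110001 → 4-byte char #3 = F1 B6 B2 BA.
Offset 8: leading byte 0xED = 11101101 → 3-byte char #4 = ED 97 87.
Offset 11: leading byte 0xD6 = 11010110 → 2-byte char #5 = D6 82.
Offset 13: leading byte 0xE2 = 11100010 → 3-byte char #6 = E2 96 A3.
Offset 16: leading byte 0xF1 = 11110001 → 4-byte char #7 = F1 93 82 88.
Offset 20: leading byte 0xF1 = 11110001 → 4-byte char #8 = F1 B1 A3 9C.
Leading byte 0xF1 = 11110001 matches 11110xxx → 4-byte sequence.
Byte 1: 0xF1 = 11110001, payload 001 (3 bits).
Byte 2: 0xB1 = 10110001 (10xxxxxx ✓), payload 110001.
Byte 3: 0xA3 = 10100011 (10xxxxxx ✓), payload 100011.
Byte 4: 0x9C = 10011100 (10xxxxxx ✓), payload 011100.
Concatenate: 001110001100011011100 = 0x718DC (21 bits → U+718DC).

U+718DC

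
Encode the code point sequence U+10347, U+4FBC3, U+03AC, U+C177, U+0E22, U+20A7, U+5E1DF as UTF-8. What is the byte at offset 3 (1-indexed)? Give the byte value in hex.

0x8D

1-indexed offset 3 is 0-indexed offset 2.
U+10347 → 4-byte form F0 90 8D 87 at offsets 0–3.
Offset 2 falls in char 1's range; it's byte 3 of F0 90 8D 87 = 0x8D.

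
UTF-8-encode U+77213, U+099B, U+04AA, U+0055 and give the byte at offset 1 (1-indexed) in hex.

0xF1

1-indexed offset 1 is 0-indexed offset 0.
U+77213 → 4-byte form F1 B7 88 93 at offsets 0–3.
Offset 0 falls in char 1's range; it's byte 1 of F1 B7 88 93 = 0xF1.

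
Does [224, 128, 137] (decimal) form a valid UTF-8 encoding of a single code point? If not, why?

invalid (overlong encoding)

Leading byte 0xE0 = 11100000 → 3-byte form.
Continuation bytes all match 10xxxxxx. Payload decodes to 0x9.
But 0x9 < 0x800, the minimum for a 3-byte sequence — this is an overlong encoding.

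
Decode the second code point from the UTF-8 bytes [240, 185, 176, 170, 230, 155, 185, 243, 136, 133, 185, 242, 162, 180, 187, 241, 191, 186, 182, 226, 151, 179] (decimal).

Offset 0: leading byte 0xF0 = 11110000 → 4-byte char #1 = F0 B9 B0 AA.
Offset 4: leading byte 0xE6 = 11100110 → 3-byte char #2 = E6 9B B9.
Leading byte 0xE6 = 11100110 matches 1110xxxx → 3-byte sequence.
Byte 1: 0xE6 = 11100110, payload 0110 (4 bits).
Byte 2: 0x9B = 10011011 (10xxxxxx ✓), payload 011011.
Byte 3: 0xB9 = 10111001 (10xxxxxx ✓), payload 111001.
Concatenate: 0110011011111001 = 0x66F9 (16 bits → U+66F9).

U+66F9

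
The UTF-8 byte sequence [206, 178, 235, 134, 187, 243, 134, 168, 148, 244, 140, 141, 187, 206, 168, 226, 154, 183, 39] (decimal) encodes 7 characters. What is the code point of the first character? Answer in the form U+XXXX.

Offset 0: leading byte 0xCE = 11001110 → 2-byte char #1 = CE B2.
Leading byte 0xCE = 11001110 matches 110xxxxx → 2-byte sequence.
Byte 1: 0xCE = 11001110, payload 01110 (5 bits).
Byte 2: 0xB2 = 10110010 (10xxxxxx ✓), payload 110010.
Concatenate: 01110110010 = 0x3B2 (11 bits → U+03B2).

U+03B2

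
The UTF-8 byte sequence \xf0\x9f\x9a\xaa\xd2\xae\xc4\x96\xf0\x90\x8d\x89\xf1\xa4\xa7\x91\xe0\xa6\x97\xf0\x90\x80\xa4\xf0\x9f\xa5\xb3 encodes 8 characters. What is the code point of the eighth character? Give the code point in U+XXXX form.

Offset 0: leading byte 0xF0 = 11110000 → 4-byte char #1 = F0 9F 9A AA.
Offset 4: leading byte 0xD2 = 11010010 → 2-byte char #2 = D2 AE.
Offset 6: leading byte 0xC4 = 11000100 → 2-byte char #3 = C4 96.
Offset 8: leading byte 0xF0 = 11110000 → 4-byte char #4 = F0 90 8D 89.
Offset 12: leading byte 0xF1 = 11110001 → 4-byte char #5 = F1 A4 A7 91.
Offset 16: leading byte 0xE0 = 11100000 → 3-byte char #6 = E0 A6 97.
Offset 19: leading byte 0xF0 = 11110000 → 4-byte char #7 = F0 90 80 A4.
Offset 23: leading byte 0xF0 = 11110000 → 4-byte char #8 = F0 9F A5 B3.
Leading byte 0xF0 = 11110000 matches 11110xxx → 4-byte sequence.
Byte 1: 0xF0 = 11110000, payload 000 (3 bits).
Byte 2: 0x9F = 10011111 (10xxxxxx ✓), payload 011111.
Byte 3: 0xA5 = 10100101 (10xxxxxx ✓), payload 100101.
Byte 4: 0xB3 = 10110011 (10xxxxxx ✓), payload 110011.
Concatenate: 000011111100101110011 = 0x1F973 (21 bits → U+1F973).

U+1F973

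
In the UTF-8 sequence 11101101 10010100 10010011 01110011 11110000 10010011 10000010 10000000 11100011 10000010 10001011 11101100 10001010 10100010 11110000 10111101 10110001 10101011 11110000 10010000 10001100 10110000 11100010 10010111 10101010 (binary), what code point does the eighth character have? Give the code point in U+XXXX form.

U+25EA

Offset 0: leading byte 0xED = 11101101 → 3-byte char #1 = ED 94 93.
Offset 3: leading byte 0x73 = 01110011 → 1-byte char #2 = 73.
Offset 4: leading byte 0xF0 = 11110000 → 4-byte char #3 = F0 93 82 80.
Offset 8: leading byte 0xE3 = 11100011 → 3-byte char #4 = E3 82 8B.
Offset 11: leading byte 0xEC = 11101100 → 3-byte char #5 = EC 8A A2.
Offset 14: leading byte 0xF0 = 11110000 → 4-byte char #6 = F0 BD B1 AB.
Offset 18: leading byte 0xF0 = 11110000 → 4-byte char #7 = F0 90 8C B0.
Offset 22: leading byte 0xE2 = 11100010 → 3-byte char #8 = E2 97 AA.
Leading byte 0xE2 = 11100010 matches 1110xxxx → 3-byte sequence.
Byte 1: 0xE2 = 11100010, payload 0010 (4 bits).
Byte 2: 0x97 = 10010111 (10xxxxxx ✓), payload 010111.
Byte 3: 0xAA = 10101010 (10xxxxxx ✓), payload 101010.
Concatenate: 0010010111101010 = 0x25EA (16 bits → U+25EA).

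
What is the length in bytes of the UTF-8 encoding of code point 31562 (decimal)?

U+7B4A = 0x7B4A. UTF-8 uses 1 byte below 0x80, 2 below 0x800, 3 below 0x10000, 4 up to 0x10FFFF. 0x7B4A is in U+0800–U+FFFF → 3 bytes.

3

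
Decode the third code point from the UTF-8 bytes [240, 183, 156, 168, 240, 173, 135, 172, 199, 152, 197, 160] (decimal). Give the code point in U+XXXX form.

U+01D8

Offset 0: leading byte 0xF0 = 11110000 → 4-byte char #1 = F0 B7 9C A8.
Offset 4: leading byte 0xF0 = 11110000 → 4-byte char #2 = F0 AD 87 AC.
Offset 8: leading byte 0xC7 = 11000111 → 2-byte char #3 = C7 98.
Leading byte 0xC7 = 11000111 matches 110xxxxx → 2-byte sequence.
Byte 1: 0xC7 = 11000111, payload 00111 (5 bits).
Byte 2: 0x98 = 10011000 (10xxxxxx ✓), payload 011000.
Concatenate: 00111011000 = 0x1D8 (11 bits → U+01D8).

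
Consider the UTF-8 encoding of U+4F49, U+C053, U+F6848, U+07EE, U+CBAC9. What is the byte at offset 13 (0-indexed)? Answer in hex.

U+4F49 → 3-byte form E4 BD 89 at offsets 0–2.
U+C053 → 3-byte form EC 81 93 at offsets 3–5.
U+F6848 → 4-byte form F3 B6 A1 88 at offsets 6–9.
U+07EE → 2-byte form DF AE at offsets 10–11.
U+CBAC9 → 4-byte form F3 8B AB 89 at offsets 12–15.
Offset 13 falls in char 5's range; it's byte 2 of F3 8B AB 89 = 0x8B.

0x8B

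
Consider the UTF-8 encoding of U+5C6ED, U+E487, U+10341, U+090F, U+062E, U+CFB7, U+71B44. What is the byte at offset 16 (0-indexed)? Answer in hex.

0xEC

U+5C6ED → 4-byte form F1 9C 9B AD at offsets 0–3.
U+E487 → 3-byte form EE 92 87 at offsets 4–6.
U+10341 → 4-byte form F0 90 8D 81 at offsets 7–10.
U+090F → 3-byte form E0 A4 8F at offsets 11–13.
U+062E → 2-byte form D8 AE at offsets 14–15.
U+CFB7 → 3-byte form EC BE B7 at offsets 16–18.
Offset 16 falls in char 6's range; it's byte 1 of EC BE B7 = 0xEC.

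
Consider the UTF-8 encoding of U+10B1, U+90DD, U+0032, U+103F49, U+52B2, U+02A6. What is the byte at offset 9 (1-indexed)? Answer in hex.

0x83

1-indexed offset 9 is 0-indexed offset 8.
U+10B1 → 3-byte form E1 82 B1 at offsets 0–2.
U+90DD → 3-byte form E9 83 9D at offsets 3–5.
U+0032 → 1-byte form 32 at offsets 6–6.
U+103F49 → 4-byte form F4 83 BD 89 at offsets 7–10.
Offset 8 falls in char 4's range; it's byte 2 of F4 83 BD 89 = 0x83.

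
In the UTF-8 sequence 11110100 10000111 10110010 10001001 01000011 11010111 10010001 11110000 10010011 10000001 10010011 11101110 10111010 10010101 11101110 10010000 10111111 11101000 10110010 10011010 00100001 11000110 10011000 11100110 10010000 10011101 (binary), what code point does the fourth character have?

Offset 0: leading byte 0xF4 = 11110100 → 4-byte char #1 = F4 87 B2 89.
Offset 4: leading byte 0x43 = 01000011 → 1-byte char #2 = 43.
Offset 5: leading byte 0xD7 = 11010111 → 2-byte char #3 = D7 91.
Offset 7: leading byte 0xF0 = 11110000 → 4-byte char #4 = F0 93 81 93.
Leading byte 0xF0 = 11110000 matches 11110xxx → 4-byte sequence.
Byte 1: 0xF0 = 11110000, payload 000 (3 bits).
Byte 2: 0x93 = 10010011 (10xxxxxx ✓), payload 010011.
Byte 3: 0x81 = 10000001 (10xxxxxx ✓), payload 000001.
Byte 4: 0x93 = 10010011 (10xxxxxx ✓), payload 010011.
Concatenate: 000010011000001010011 = 0x13053 (21 bits → U+13053).

U+13053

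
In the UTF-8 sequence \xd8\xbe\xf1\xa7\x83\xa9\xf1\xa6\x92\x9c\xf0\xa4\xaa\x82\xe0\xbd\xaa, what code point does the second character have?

U+670E9

Offset 0: leading byte 0xD8 = 11011000 → 2-byte char #1 = D8 BE.
Offset 2: leading byte 0xF1 = 11110001 → 4-byte char #2 = F1 A7 83 A9.
Leading byte 0xF1 = 11110001 matches 11110xxx → 4-byte sequence.
Byte 1: 0xF1 = 11110001, payload 001 (3 bits).
Byte 2: 0xA7 = 10100111 (10xxxxxx ✓), payload 100111.
Byte 3: 0x83 = 10000011 (10xxxxxx ✓), payload 000011.
Byte 4: 0xA9 = 10101001 (10xxxxxx ✓), payload 101001.
Concatenate: 001100111000011101001 = 0x670E9 (21 bits → U+670E9).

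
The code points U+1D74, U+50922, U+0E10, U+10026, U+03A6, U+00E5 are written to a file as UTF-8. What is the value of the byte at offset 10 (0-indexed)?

U+1D74 → 3-byte form E1 B5 B4 at offsets 0–2.
U+50922 → 4-byte form F1 90 A4 A2 at offsets 3–6.
U+0E10 → 3-byte form E0 B8 90 at offsets 7–9.
U+10026 → 4-byte form F0 90 80 A6 at offsets 10–13.
Offset 10 falls in char 4's range; it's byte 1 of F0 90 80 A6 = 0xF0.

0xF0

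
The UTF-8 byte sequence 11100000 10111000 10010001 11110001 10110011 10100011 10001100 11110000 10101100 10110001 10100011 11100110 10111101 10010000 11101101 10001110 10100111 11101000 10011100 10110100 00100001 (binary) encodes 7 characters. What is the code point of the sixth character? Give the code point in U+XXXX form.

U+8734

Offset 0: leading byte 0xE0 = 11100000 → 3-byte char #1 = E0 B8 91.
Offset 3: leading byte 0xF1 = 11110001 → 4-byte char #2 = F1 B3 A3 8C.
Offset 7: leading byte 0xF0 = 11110000 → 4-byte char #3 = F0 AC B1 A3.
Offset 11: leading byte 0xE6 = 11100110 → 3-byte char #4 = E6 BD 90.
Offset 14: leading byte 0xED = 11101101 → 3-byte char #5 = ED 8E A7.
Offset 17: leading byte 0xE8 = 11101000 → 3-byte char #6 = E8 9C B4.
Leading byte 0xE8 = 11101000 matches 1110xxxx → 3-byte sequence.
Byte 1: 0xE8 = 11101000, payload 1000 (4 bits).
Byte 2: 0x9C = 10011100 (10xxxxxx ✓), payload 011100.
Byte 3: 0xB4 = 10110100 (10xxxxxx ✓), payload 110100.
Concatenate: 1000011100110100 = 0x8734 (16 bits → U+8734).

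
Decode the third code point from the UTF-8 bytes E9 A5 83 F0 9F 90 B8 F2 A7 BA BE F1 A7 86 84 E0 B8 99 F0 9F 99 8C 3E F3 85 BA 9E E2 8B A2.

Offset 0: leading byte 0xE9 = 11101001 → 3-byte char #1 = E9 A5 83.
Offset 3: leading byte 0xF0 = 11110000 → 4-byte char #2 = F0 9F 90 B8.
Offset 7: leading byte 0xF2 = 11110010 → 4-byte char #3 = F2 A7 BA BE.
Leading byte 0xF2 = 11110010 matches 11110xxx → 4-byte sequence.
Byte 1: 0xF2 = 11110010, payload 010 (3 bits).
Byte 2: 0xA7 = 10100111 (10xxxxxx ✓), payload 100111.
Byte 3: 0xBA = 10111010 (10xxxxxx ✓), payload 111010.
Byte 4: 0xBE = 10111110 (10xxxxxx ✓), payload 111110.
Concatenate: 010100111111010111110 = 0xA7EBE (21 bits → U+A7EBE).

U+A7EBE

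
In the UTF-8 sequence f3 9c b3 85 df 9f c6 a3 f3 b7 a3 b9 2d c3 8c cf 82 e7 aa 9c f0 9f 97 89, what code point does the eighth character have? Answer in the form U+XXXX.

U+7A9C

Offset 0: leading byte 0xF3 = 11110011 → 4-byte char #1 = F3 9C B3 85.
Offset 4: leading byte 0xDF = 11011111 → 2-byte char #2 = DF 9F.
Offset 6: leading byte 0xC6 = 11000110 → 2-byte char #3 = C6 A3.
Offset 8: leading byte 0xF3 = 11110011 → 4-byte char #4 = F3 B7 A3 B9.
Offset 12: leading byte 0x2D = 00101101 → 1-byte char #5 = 2D.
Offset 13: leading byte 0xC3 = 11000011 → 2-byte char #6 = C3 8C.
Offset 15: leading byte 0xCF = 11001111 → 2-byte char #7 = CF 82.
Offset 17: leading byte 0xE7 = 11100111 → 3-byte char #8 = E7 AA 9C.
Leading byte 0xE7 = 11100111 matches 1110xxxx → 3-byte sequence.
Byte 1: 0xE7 = 11100111, payload 0111 (4 bits).
Byte 2: 0xAA = 10101010 (10xxxxxx ✓), payload 101010.
Byte 3: 0x9C = 10011100 (10xxxxxx ✓), payload 011100.
Concatenate: 0111101010011100 = 0x7A9C (16 bits → U+7A9C).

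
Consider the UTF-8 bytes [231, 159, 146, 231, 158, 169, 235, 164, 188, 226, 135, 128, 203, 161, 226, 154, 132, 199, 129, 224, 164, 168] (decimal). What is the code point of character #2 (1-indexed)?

U+77A9

Offset 0: leading byte 0xE7 = 11100111 → 3-byte char #1 = E7 9F 92.
Offset 3: leading byte 0xE7 = 11100111 → 3-byte char #2 = E7 9E A9.
Leading byte 0xE7 = 11100111 matches 1110xxxx → 3-byte sequence.
Byte 1: 0xE7 = 11100111, payload 0111 (4 bits).
Byte 2: 0x9E = 10011110 (10xxxxxx ✓), payload 011110.
Byte 3: 0xA9 = 10101001 (10xxxxxx ✓), payload 101001.
Concatenate: 0111011110101001 = 0x77A9 (16 bits → U+77A9).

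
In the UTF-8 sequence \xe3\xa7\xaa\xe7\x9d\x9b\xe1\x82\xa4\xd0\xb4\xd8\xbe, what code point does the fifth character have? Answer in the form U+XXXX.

Offset 0: leading byte 0xE3 = 11100011 → 3-byte char #1 = E3 A7 AA.
Offset 3: leading byte 0xE7 = 11100111 → 3-byte char #2 = E7 9D 9B.
Offset 6: leading byte 0xE1 = 11100001 → 3-byte char #3 = E1 82 A4.
Offset 9: leading byte 0xD0 = 11010000 → 2-byte char #4 = D0 B4.
Offset 11: leading byte 0xD8 = 11011000 → 2-byte char #5 = D8 BE.
Leading byte 0xD8 = 11011000 matches 110xxxxx → 2-byte sequence.
Byte 1: 0xD8 = 11011000, payload 11000 (5 bits).
Byte 2: 0xBE = 10111110 (10xxxxxx ✓), payload 111110.
Concatenate: 11000111110 = 0x63E (11 bits → U+063E).

U+063E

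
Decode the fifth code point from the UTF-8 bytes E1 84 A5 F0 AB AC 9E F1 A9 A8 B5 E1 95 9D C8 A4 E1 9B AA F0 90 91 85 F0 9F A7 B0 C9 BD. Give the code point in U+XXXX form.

Offset 0: leading byte 0xE1 = 11100001 → 3-byte char #1 = E1 84 A5.
Offset 3: leading byte 0xF0 = 11110000 → 4-byte char #2 = F0 AB AC 9E.
Offset 7: leading byte 0xF1 = 11110001 → 4-byte char #3 = F1 A9 A8 B5.
Offset 11: leading byte 0xE1 = 11100001 → 3-byte char #4 = E1 95 9D.
Offset 14: leading byte 0xC8 = 11001000 → 2-byte char #5 = C8 A4.
Leading byte 0xC8 = 11001000 matches 110xxxxx → 2-byte sequence.
Byte 1: 0xC8 = 11001000, payload 01000 (5 bits).
Byte 2: 0xA4 = 10100100 (10xxxxxx ✓), payload 100100.
Concatenate: 01000100100 = 0x224 (11 bits → U+0224).

U+0224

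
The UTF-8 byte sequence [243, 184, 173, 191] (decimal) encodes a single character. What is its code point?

Leading byte 0xF3 = 11110011 matches 11110xxx → 4-byte sequence.
Byte 1: 0xF3 = 11110011, payload 011 (3 bits).
Byte 2: 0xB8 = 10111000 (10xxxxxx ✓), payload 111000.
Byte 3: 0xAD = 10101101 (10xxxxxx ✓), payload 101101.
Byte 4: 0xBF = 10111111 (10xxxxxx ✓), payload 111111.
Concatenate: 011111000101101111111 = 0xF8B7F (21 bits → U+F8B7F).

U+F8B7F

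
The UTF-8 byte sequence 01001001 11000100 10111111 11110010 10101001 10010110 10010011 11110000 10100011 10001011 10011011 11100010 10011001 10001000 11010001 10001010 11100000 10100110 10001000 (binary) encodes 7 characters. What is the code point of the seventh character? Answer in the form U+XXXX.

U+0988

Offset 0: leading byte 0x49 = 01001001 → 1-byte char #1 = 49.
Offset 1: leading byte 0xC4 = 11000100 → 2-byte char #2 = C4 BF.
Offset 3: leading byte 0xF2 = 11110010 → 4-byte char #3 = F2 A9 96 93.
Offset 7: leading byte 0xF0 = 11110000 → 4-byte char #4 = F0 A3 8B 9B.
Offset 11: leading byte 0xE2 = 11100010 → 3-byte char #5 = E2 99 88.
Offset 14: leading byte 0xD1 = 11010001 → 2-byte char #6 = D1 8A.
Offset 16: leading byte 0xE0 = 11100000 → 3-byte char #7 = E0 A6 88.
Leading byte 0xE0 = 11100000 matches 1110xxxx → 3-byte sequence.
Byte 1: 0xE0 = 11100000, payload 0000 (4 bits).
Byte 2: 0xA6 = 10100110 (10xxxxxx ✓), payload 100110.
Byte 3: 0x88 = 10001000 (10xxxxxx ✓), payload 001000.
Concatenate: 0000100110001000 = 0x988 (16 bits → U+0988).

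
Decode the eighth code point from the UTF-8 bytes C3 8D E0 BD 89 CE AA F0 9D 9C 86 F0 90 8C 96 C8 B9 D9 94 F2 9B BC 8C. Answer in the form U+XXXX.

U+9BF0C

Offset 0: leading byte 0xC3 = 11000011 → 2-byte char #1 = C3 8D.
Offset 2: leading byte 0xE0 = 11100000 → 3-byte char #2 = E0 BD 89.
Offset 5: leading byte 0xCE = 11001110 → 2-byte char #3 = CE AA.
Offset 7: leading byte 0xF0 = 11110000 → 4-byte char #4 = F0 9D 9C 86.
Offset 11: leading byte 0xF0 = 11110000 → 4-byte char #5 = F0 90 8C 96.
Offset 15: leading byte 0xC8 = 11001000 → 2-byte char #6 = C8 B9.
Offset 17: leading byte 0xD9 = 11011001 → 2-byte char #7 = D9 94.
Offset 19: leading byte 0xF2 = 11110010 → 4-byte char #8 = F2 9B BC 8C.
Leading byte 0xF2 = 11110010 matches 11110xxx → 4-byte sequence.
Byte 1: 0xF2 = 11110010, payload 010 (3 bits).
Byte 2: 0x9B = 10011011 (10xxxxxx ✓), payload 011011.
Byte 3: 0xBC = 10111100 (10xxxxxx ✓), payload 111100.
Byte 4: 0x8C = 10001100 (10xxxxxx ✓), payload 001100.
Concatenate: 010011011111100001100 = 0x9BF0C (21 bits → U+9BF0C).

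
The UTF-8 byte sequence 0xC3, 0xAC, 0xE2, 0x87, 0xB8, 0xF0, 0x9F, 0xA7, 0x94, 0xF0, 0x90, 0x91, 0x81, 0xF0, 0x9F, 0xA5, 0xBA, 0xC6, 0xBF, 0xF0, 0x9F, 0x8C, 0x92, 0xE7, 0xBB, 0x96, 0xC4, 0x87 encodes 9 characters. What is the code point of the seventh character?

U+1F312

Offset 0: leading byte 0xC3 = 11000011 → 2-byte char #1 = C3 AC.
Offset 2: leading byte 0xE2 = 11100010 → 3-byte char #2 = E2 87 B8.
Offset 5: leading byte 0xF0 = 11110000 → 4-byte char #3 = F0 9F A7 94.
Offset 9: leading byte 0xF0 = 11110000 → 4-byte char #4 = F0 90 91 81.
Offset 13: leading byte 0xF0 = 11110000 → 4-byte char #5 = F0 9F A5 BA.
Offset 17: leading byte 0xC6 = 11000110 → 2-byte char #6 = C6 BF.
Offset 19: leading byte 0xF0 = 11110000 → 4-byte char #7 = F0 9F 8C 92.
Leading byte 0xF0 = 11110000 matches 11110xxx → 4-byte sequence.
Byte 1: 0xF0 = 11110000, payload 000 (3 bits).
Byte 2: 0x9F = 10011111 (10xxxxxx ✓), payload 011111.
Byte 3: 0x8C = 10001100 (10xxxxxx ✓), payload 001100.
Byte 4: 0x92 = 10010010 (10xxxxxx ✓), payload 010010.
Concatenate: 000011111001100010010 = 0x1F312 (21 bits → U+1F312).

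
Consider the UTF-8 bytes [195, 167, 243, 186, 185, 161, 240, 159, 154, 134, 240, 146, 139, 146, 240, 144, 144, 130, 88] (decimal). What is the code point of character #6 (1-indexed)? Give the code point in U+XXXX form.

Offset 0: leading byte 0xC3 = 11000011 → 2-byte char #1 = C3 A7.
Offset 2: leading byte 0xF3 = 11110011 → 4-byte char #2 = F3 BA B9 A1.
Offset 6: leading byte 0xF0 = 11110000 → 4-byte char #3 = F0 9F 9A 86.
Offset 10: leading byte 0xF0 = 11110000 → 4-byte char #4 = F0 92 8B 92.
Offset 14: leading byte 0xF0 = 11110000 → 4-byte char #5 = F0 90 90 82.
Offset 18: leading byte 0x58 = 01011000 → 1-byte char #6 = 58.
Leading byte 0x58 = 01011000 matches 0xxxxxxx → 1-byte sequence.
Byte 1: 0x58 = 01011000, payload 1011000 (7 bits).
Concatenate: 1011000 = 0x58 (7 bits → U+0058).

U+0058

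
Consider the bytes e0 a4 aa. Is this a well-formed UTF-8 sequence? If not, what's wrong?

Leading byte 0xE0 = 11100000 → 3-byte form.
Continuation bytes 0xA4=10100100, 0xAA=10101010 all match 10xxxxxx.
Decoded value 0x92A is ≥ 0x800 (shortest form) and not a surrogate.

valid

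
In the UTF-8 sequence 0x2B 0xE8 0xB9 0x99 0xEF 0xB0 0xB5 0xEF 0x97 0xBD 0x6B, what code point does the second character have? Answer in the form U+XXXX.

U+8E59

Offset 0: leading byte 0x2B = 00101011 → 1-byte char #1 = 2B.
Offset 1: leading byte 0xE8 = 11101000 → 3-byte char #2 = E8 B9 99.
Leading byte 0xE8 = 11101000 matches 1110xxxx → 3-byte sequence.
Byte 1: 0xE8 = 11101000, payload 1000 (4 bits).
Byte 2: 0xB9 = 10111001 (10xxxxxx ✓), payload 111001.
Byte 3: 0x99 = 10011001 (10xxxxxx ✓), payload 011001.
Concatenate: 1000111001011001 = 0x8E59 (16 bits → U+8E59).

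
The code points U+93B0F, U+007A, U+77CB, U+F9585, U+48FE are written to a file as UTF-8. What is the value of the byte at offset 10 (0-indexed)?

0x96

U+93B0F → 4-byte form F2 93 AC 8F at offsets 0–3.
U+007A → 1-byte form 7A at offsets 4–4.
U+77CB → 3-byte form E7 9F 8B at offsets 5–7.
U+F9585 → 4-byte form F3 B9 96 85 at offsets 8–11.
Offset 10 falls in char 4's range; it's byte 3 of F3 B9 96 85 = 0x96.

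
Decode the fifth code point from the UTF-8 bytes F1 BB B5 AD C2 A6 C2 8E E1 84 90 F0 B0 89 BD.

Offset 0: leading byte 0xF1 = 11110001 → 4-byte char #1 = F1 BB B5 AD.
Offset 4: leading byte 0xC2 = 11000010 → 2-byte char #2 = C2 A6.
Offset 6: leading byte 0xC2 = 11000010 → 2-byte char #3 = C2 8E.
Offset 8: leading byte 0xE1 = 11100001 → 3-byte char #4 = E1 84 90.
Offset 11: leading byte 0xF0 = 11110000 → 4-byte char #5 = F0 B0 89 BD.
Leading byte 0xF0 = 11110000 matches 11110xxx → 4-byte sequence.
Byte 1: 0xF0 = 11110000, payload 000 (3 bits).
Byte 2: 0xB0 = 10110000 (10xxxxxx ✓), payload 110000.
Byte 3: 0x89 = 10001001 (10xxxxxx ✓), payload 001001.
Byte 4: 0xBD = 10111101 (10xxxxxx ✓), payload 111101.
Concatenate: 000110000001001111101 = 0x3027D (21 bits → U+3027D).

U+3027D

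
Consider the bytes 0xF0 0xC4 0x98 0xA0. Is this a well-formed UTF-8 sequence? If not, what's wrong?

Leading byte 0xF0 = 11110000 → 4-byte form.
Byte 2 is 0xC4 = 11000100, which is not 10xxxxxx — expected a continuation byte.

invalid (non-continuation byte where continuation expected)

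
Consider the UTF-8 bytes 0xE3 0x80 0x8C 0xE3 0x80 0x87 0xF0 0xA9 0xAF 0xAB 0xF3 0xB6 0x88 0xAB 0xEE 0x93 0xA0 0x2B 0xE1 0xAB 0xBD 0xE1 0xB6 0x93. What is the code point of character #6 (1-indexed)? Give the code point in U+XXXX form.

Offset 0: leading byte 0xE3 = 11100011 → 3-byte char #1 = E3 80 8C.
Offset 3: leading byte 0xE3 = 11100011 → 3-byte char #2 = E3 80 87.
Offset 6: leading byte 0xF0 = 11110000 → 4-byte char #3 = F0 A9 AF AB.
Offset 10: leading byte 0xF3 = 11110011 → 4-byte char #4 = F3 B6 88 AB.
Offset 14: leading byte 0xEE = 11101110 → 3-byte char #5 = EE 93 A0.
Offset 17: leading byte 0x2B = 00101011 → 1-byte char #6 = 2B.
Leading byte 0x2B = 00101011 matches 0xxxxxxx → 1-byte sequence.
Byte 1: 0x2B = 00101011, payload 0101011 (7 bits).
Concatenate: 0101011 = 0x2B (7 bits → U+002B).

U+002B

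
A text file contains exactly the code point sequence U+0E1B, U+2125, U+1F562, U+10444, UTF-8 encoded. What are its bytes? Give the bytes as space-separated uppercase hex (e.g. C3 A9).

U+0E1B: 3-byte form → E0 B8 9B.
U+2125: 3-byte form → E2 84 A5.
U+1F562: 4-byte form → F0 9F 95 A2.
U+10444: 4-byte form → F0 90 91 84.
Concatenated (14 bytes): E0 B8 9B E2 84 A5 F0 9F 95 A2 F0 90 91 84.

E0 B8 9B E2 84 A5 F0 9F 95 A2 F0 90 91 84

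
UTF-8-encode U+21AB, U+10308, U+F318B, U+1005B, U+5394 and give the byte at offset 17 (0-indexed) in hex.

0x94

U+21AB → 3-byte form E2 86 AB at offsets 0–2.
U+10308 → 4-byte form F0 90 8C 88 at offsets 3–6.
U+F318B → 4-byte form F3 B3 86 8B at offsets 7–10.
U+1005B → 4-byte form F0 90 81 9B at offsets 11–14.
U+5394 → 3-byte form E5 8E 94 at offsets 15–17.
Offset 17 falls in char 5's range; it's byte 3 of E5 8E 94 = 0x94.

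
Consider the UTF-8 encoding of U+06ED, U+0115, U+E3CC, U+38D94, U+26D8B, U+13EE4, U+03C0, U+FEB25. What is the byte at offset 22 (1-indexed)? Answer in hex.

1-indexed offset 22 is 0-indexed offset 21.
U+06ED → 2-byte form DB AD at offsets 0–1.
U+0115 → 2-byte form C4 95 at offsets 2–3.
U+E3CC → 3-byte form EE 8F 8C at offsets 4–6.
U+38D94 → 4-byte form F0 B8 B6 94 at offsets 7–10.
U+26D8B → 4-byte form F0 A6 B6 8B at offsets 11–14.
U+13EE4 → 4-byte form F0 93 BB A4 at offsets 15–18.
U+03C0 → 2-byte form CF 80 at offsets 19–20.
U+FEB25 → 4-byte form F3 BE AC A5 at offsets 21–24.
Offset 21 falls in char 8's range; it's byte 1 of F3 BE AC A5 = 0xF3.

0xF3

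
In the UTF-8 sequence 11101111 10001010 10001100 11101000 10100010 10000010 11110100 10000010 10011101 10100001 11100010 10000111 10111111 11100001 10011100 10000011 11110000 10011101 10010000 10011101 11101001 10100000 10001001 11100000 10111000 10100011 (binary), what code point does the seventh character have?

Offset 0: leading byte 0xEF = 11101111 → 3-byte char #1 = EF 8A 8C.
Offset 3: leading byte 0xE8 = 11101000 → 3-byte char #2 = E8 A2 82.
Offset 6: leading byte 0xF4 = 11110100 → 4-byte char #3 = F4 82 9D A1.
Offset 10: leading byte 0xE2 = 11100010 → 3-byte char #4 = E2 87 BF.
Offset 13: leading byte 0xE1 = 11100001 → 3-byte char #5 = E1 9C 83.
Offset 16: leading byte 0xF0 = 11110000 → 4-byte char #6 = F0 9D 90 9D.
Offset 20: leading byte 0xE9 = 11101001 → 3-byte char #7 = E9 A0 89.
Leading byte 0xE9 = 11101001 matches 1110xxxx → 3-byte sequence.
Byte 1: 0xE9 = 11101001, payload 1001 (4 bits).
Byte 2: 0xA0 = 10100000 (10xxxxxx ✓), payload 100000.
Byte 3: 0x89 = 10001001 (10xxxxxx ✓), payload 001001.
Concatenate: 1001100000001001 = 0x9809 (16 bits → U+9809).

U+9809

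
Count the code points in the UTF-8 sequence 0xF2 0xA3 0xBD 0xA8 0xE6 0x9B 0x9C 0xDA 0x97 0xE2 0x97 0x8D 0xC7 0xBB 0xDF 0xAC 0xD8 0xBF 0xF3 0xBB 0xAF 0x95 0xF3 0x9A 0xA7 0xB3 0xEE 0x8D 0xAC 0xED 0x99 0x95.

Byte at offset 0: 0xF2 = 11110010 → 4-byte char (#1). Advance 4.
Byte at offset 4: 0xE6 = 11100110 → 3-byte char (#2). Advance 3.
Byte at offset 7: 0xDA = 11011010 → 2-byte char (#3). Advance 2.
Byte at offset 9: 0xE2 = 11100010 → 3-byte char (#4). Advance 3.
Byte at offset 12: 0xC7 = 11000111 → 2-byte char (#5). Advance 2.
Byte at offset 14: 0xDF = 11011111 → 2-byte char (#6). Advance 2.
Byte at offset 16: 0xD8 = 11011000 → 2-byte char (#7). Advance 2.
Byte at offset 18: 0xF3 = 11110011 → 4-byte char (#8). Advance 4.
Byte at offset 22: 0xF3 = 11110011 → 4-byte char (#9). Advance 4.
Byte at offset 26: 0xEE = 11101110 → 3-byte char (#10). Advance 3.
Byte at offset 29: 0xED = 11101101 → 3-byte char (#11). Advance 3.
Reached end at offset 32 after 11 code points.

11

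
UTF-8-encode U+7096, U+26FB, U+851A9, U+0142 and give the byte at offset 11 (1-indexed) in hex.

1-indexed offset 11 is 0-indexed offset 10.
U+7096 → 3-byte form E7 82 96 at offsets 0–2.
U+26FB → 3-byte form E2 9B BB at offsets 3–5.
U+851A9 → 4-byte form F2 85 86 A9 at offsets 6–9.
U+0142 → 2-byte form C5 82 at offsets 10–11.
Offset 10 falls in char 4's range; it's byte 1 of C5 82 = 0xC5.

0xC5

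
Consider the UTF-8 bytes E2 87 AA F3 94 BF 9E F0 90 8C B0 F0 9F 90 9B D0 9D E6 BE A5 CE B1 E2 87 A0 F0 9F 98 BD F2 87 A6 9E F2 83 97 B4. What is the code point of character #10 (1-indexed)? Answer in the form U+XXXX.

U+8799E

Offset 0: leading byte 0xE2 = 11100010 → 3-byte char #1 = E2 87 AA.
Offset 3: leading byte 0xF3 = 11110011 → 4-byte char #2 = F3 94 BF 9E.
Offset 7: leading byte 0xF0 = 11110000 → 4-byte char #3 = F0 90 8C B0.
Offset 11: leading byte 0xF0 = 11110000 → 4-byte char #4 = F0 9F 90 9B.
Offset 15: leading byte 0xD0 = 11010000 → 2-byte char #5 = D0 9D.
Offset 17: leading byte 0xE6 = 11100110 → 3-byte char #6 = E6 BE A5.
Offset 20: leading byte 0xCE = 11001110 → 2-byte char #7 = CE B1.
Offset 22: leading byte 0xE2 = 11100010 → 3-byte char #8 = E2 87 A0.
Offset 25: leading byte 0xF0 = 11110000 → 4-byte char #9 = F0 9F 98 BD.
Offset 29: leading byte 0xF2 = 11110010 → 4-byte char #10 = F2 87 A6 9E.
Leading byte 0xF2 = 11110010 matches 11110xxx → 4-byte sequence.
Byte 1: 0xF2 = 11110010, payload 010 (3 bits).
Byte 2: 0x87 = 10000111 (10xxxxxx ✓), payload 000111.
Byte 3: 0xA6 = 10100110 (10xxxxxx ✓), payload 100110.
Byte 4: 0x9E = 10011110 (10xxxxxx ✓), payload 011110.
Concatenate: 010000111100110011110 = 0x8799E (21 bits → U+8799E).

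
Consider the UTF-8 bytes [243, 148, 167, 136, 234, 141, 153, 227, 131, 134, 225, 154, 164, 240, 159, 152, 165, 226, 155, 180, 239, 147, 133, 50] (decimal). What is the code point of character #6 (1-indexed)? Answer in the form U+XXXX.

U+26F4

Offset 0: leading byte 0xF3 = 11110011 → 4-byte char #1 = F3 94 A7 88.
Offset 4: leading byte 0xEA = 11101010 → 3-byte char #2 = EA 8D 99.
Offset 7: leading byte 0xE3 = 11100011 → 3-byte char #3 = E3 83 86.
Offset 10: leading byte 0xE1 = 11100001 → 3-byte char #4 = E1 9A A4.
Offset 13: leading byte 0xF0 = 11110000 → 4-byte char #5 = F0 9F 98 A5.
Offset 17: leading byte 0xE2 = 11100010 → 3-byte char #6 = E2 9B B4.
Leading byte 0xE2 = 11100010 matches 1110xxxx → 3-byte sequence.
Byte 1: 0xE2 = 11100010, payload 0010 (4 bits).
Byte 2: 0x9B = 10011011 (10xxxxxx ✓), payload 011011.
Byte 3: 0xB4 = 10110100 (10xxxxxx ✓), payload 110100.
Concatenate: 0010011011110100 = 0x26F4 (16 bits → U+26F4).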